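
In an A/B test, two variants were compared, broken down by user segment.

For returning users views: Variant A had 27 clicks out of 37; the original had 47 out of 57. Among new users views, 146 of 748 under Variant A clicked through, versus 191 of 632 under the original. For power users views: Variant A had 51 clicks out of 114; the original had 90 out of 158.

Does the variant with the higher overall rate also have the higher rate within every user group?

Returning users: Variant A 27/37 = 73.0%, the original 47/57 = 82.5% → the original
New users: Variant A 146/748 = 19.5%, the original 191/632 = 30.2% → the original
Power users: Variant A 51/114 = 44.7%, the original 90/158 = 57.0% → the original
Overall: Variant A 224/899 = 24.9%, the original 328/847 = 38.7% → the original
The original wins overall and in every user group — no reversal.

Yes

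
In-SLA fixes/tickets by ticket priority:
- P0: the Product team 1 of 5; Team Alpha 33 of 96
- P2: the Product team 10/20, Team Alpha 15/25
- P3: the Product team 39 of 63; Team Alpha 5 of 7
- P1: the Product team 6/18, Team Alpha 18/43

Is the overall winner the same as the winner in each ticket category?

P0: the Product team 1/5 = 20.0%, Team Alpha 33/96 = 34.4% → Team Alpha
P2: the Product team 10/20 = 50.0%, Team Alpha 15/25 = 60.0% → Team Alpha
P3: the Product team 39/63 = 61.9%, Team Alpha 5/7 = 71.4% → Team Alpha
P1: the Product team 6/18 = 33.3%, Team Alpha 18/43 = 41.9% → Team Alpha
Overall: the Product team 56/106 = 52.8%, Team Alpha 71/171 = 41.5% → the Product team
Team Alpha wins each ticket group but the Product team wins overall — the comparison reverses. Team Alpha's tickets skew toward P0, which has a lower base rate.

No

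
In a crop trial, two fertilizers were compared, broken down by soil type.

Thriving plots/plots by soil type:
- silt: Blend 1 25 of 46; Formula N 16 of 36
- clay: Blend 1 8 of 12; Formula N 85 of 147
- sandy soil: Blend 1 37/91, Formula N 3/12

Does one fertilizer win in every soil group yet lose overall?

Yes

Silt: Blend 1 25/46 = 54.3%, Formula N 16/36 = 44.4% → Blend 1
Clay: Blend 1 8/12 = 66.7%, Formula N 85/147 = 57.8% → Blend 1
Sandy soil: Blend 1 37/91 = 40.7%, Formula N 3/12 = 25.0% → Blend 1
Overall: Blend 1 70/149 = 47.0%, Formula N 104/195 = 53.3% → Formula N
Blend 1 wins each soil group but Formula N wins overall — the comparison reverses. Blend 1's plots skew toward sandy soil, which has a lower base rate.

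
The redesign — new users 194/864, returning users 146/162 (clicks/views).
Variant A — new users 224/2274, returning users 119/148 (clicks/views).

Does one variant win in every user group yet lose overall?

No

New users: the redesign 194/864 = 22.5%, Variant A 224/2274 = 9.9% → the redesign
Returning users: the redesign 146/162 = 90.1%, Variant A 119/148 = 80.4% → the redesign
Overall: the redesign 340/1026 = 33.1%, Variant A 343/2422 = 14.2% → the redesign
The redesign wins overall and in every user group — no reversal.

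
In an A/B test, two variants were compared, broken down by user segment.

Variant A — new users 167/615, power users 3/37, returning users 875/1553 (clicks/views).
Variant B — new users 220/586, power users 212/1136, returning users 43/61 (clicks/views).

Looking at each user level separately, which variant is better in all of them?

Variant B

New users: Variant A 167/615 = 27.2%, Variant B 220/586 = 37.5% → Variant B
Power users: Variant A 3/37 = 8.1%, Variant B 212/1136 = 18.7% → Variant B
Returning users: Variant A 875/1553 = 56.3%, Variant B 43/61 = 70.5% → Variant B
Variant B has the higher rate in all 3 groups.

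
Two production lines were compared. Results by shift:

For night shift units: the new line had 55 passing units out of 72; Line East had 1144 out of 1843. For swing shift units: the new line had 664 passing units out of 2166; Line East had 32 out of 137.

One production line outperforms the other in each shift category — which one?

Night shift: the new line 55/72 = 76.4%, Line East 1144/1843 = 62.1% → the new line
Swing shift: the new line 664/2166 = 30.7%, Line East 32/137 = 23.4% → the new line
The new line has the higher rate in both groups.

the new line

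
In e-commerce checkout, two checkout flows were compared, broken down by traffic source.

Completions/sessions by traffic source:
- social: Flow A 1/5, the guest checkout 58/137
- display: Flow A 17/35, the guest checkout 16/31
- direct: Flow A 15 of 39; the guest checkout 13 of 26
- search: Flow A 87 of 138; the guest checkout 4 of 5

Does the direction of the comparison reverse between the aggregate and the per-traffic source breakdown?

Social: Flow A 1/5 = 20.0%, the guest checkout 58/137 = 42.3% → the guest checkout
Display: Flow A 17/35 = 48.6%, the guest checkout 16/31 = 51.6% → the guest checkout
Direct: Flow A 15/39 = 38.5%, the guest checkout 13/26 = 50.0% → the guest checkout
Search: Flow A 87/138 = 63.0%, the guest checkout 4/5 = 80.0% → the guest checkout
Overall: Flow A 120/217 = 55.3%, the guest checkout 91/199 = 45.7% → Flow A
The guest checkout wins each traffic group but Flow A wins overall — the comparison reverses. The guest checkout's sessions skew toward social, which has a lower base rate.

Yes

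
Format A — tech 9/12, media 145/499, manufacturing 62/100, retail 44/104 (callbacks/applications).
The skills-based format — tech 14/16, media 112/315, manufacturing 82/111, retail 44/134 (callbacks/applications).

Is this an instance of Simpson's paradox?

No

Tech: Format A 9/12 = 75.0%, the skills-based format 14/16 = 87.5% → the skills-based format
Media: Format A 145/499 = 29.1%, the skills-based format 112/315 = 35.6% → the skills-based format
Manufacturing: Format A 62/100 = 62.0%, the skills-based format 82/111 = 73.9% → the skills-based format
Retail: Format A 44/104 = 42.3%, the skills-based format 44/134 = 32.8% → Format A
Overall: Format A 260/715 = 36.4%, the skills-based format 252/576 = 43.8% → the skills-based format
Neither sweeps: Format A wins 1 of 4 groups, the skills-based format wins 3. The skills-based format wins overall but not every group — no Simpson reversal.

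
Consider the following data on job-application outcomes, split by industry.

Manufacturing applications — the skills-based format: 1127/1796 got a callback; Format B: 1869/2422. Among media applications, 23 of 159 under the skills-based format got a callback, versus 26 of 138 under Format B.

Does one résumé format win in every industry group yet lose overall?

No

Manufacturing: the skills-based format 1127/1796 = 62.8%, Format B 1869/2422 = 77.2% → Format B
Media: the skills-based format 23/159 = 14.5%, Format B 26/138 = 18.8% → Format B
Overall: the skills-based format 1150/1955 = 58.8%, Format B 1895/2560 = 74.0% → Format B
Format B wins overall and in every industry group — no reversal.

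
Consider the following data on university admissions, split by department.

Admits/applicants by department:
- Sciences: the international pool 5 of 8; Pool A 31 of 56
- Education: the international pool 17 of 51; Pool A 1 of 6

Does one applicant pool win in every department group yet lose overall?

Yes

Sciences: the international pool 5/8 = 62.5%, Pool A 31/56 = 55.4% → the international pool
Education: the international pool 17/51 = 33.3%, Pool A 1/6 = 16.7% → the international pool
Overall: the international pool 22/59 = 37.3%, Pool A 32/62 = 51.6% → Pool A
The international pool wins each department group but Pool A wins overall — the comparison reverses. The international pool's applicants skew toward Education, which has a lower base rate.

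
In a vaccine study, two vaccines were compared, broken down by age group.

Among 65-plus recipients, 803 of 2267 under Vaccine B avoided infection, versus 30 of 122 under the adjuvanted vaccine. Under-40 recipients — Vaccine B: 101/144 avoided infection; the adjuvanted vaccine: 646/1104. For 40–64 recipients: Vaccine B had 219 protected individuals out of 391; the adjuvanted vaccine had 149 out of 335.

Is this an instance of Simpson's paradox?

Yes

65-plus: Vaccine B 803/2267 = 35.4%, the adjuvanted vaccine 30/122 = 24.6% → Vaccine B
Under-40: Vaccine B 101/144 = 70.1%, the adjuvanted vaccine 646/1104 = 58.5% → Vaccine B
40–64: Vaccine B 219/391 = 56.0%, the adjuvanted vaccine 149/335 = 44.5% → Vaccine B
Overall: Vaccine B 1123/2802 = 40.1%, the adjuvanted vaccine 825/1561 = 52.9% → the adjuvanted vaccine
Vaccine B wins each age group but the adjuvanted vaccine wins overall — the comparison reverses. Vaccine B's recipients skew toward 65-plus, which has a lower base rate.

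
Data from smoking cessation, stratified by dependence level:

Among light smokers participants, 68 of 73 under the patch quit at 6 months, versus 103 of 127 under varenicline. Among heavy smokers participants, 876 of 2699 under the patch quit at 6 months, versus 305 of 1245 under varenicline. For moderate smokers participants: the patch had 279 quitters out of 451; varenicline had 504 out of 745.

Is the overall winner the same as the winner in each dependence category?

Light smokers: the patch 68/73 = 93.2%, varenicline 103/127 = 81.1% → the patch
Heavy smokers: the patch 876/2699 = 32.5%, varenicline 305/1245 = 24.5% → the patch
Moderate smokers: the patch 279/451 = 61.9%, varenicline 504/745 = 67.7% → varenicline
Overall: the patch 1223/3223 = 37.9%, varenicline 912/2117 = 43.1% → varenicline
Neither sweeps: the patch wins 2 of 3 groups, varenicline wins 1. Varenicline wins overall but not every group — no Simpson reversal.

No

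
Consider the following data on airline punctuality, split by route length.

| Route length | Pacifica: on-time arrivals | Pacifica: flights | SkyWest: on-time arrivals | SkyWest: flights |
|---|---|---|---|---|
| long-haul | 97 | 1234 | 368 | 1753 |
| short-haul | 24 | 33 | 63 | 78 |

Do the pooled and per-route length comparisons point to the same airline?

Long-haul: Pacifica 97/1234 = 7.9%, SkyWest 368/1753 = 21.0% → SkyWest
Short-haul: Pacifica 24/33 = 72.7%, SkyWest 63/78 = 80.8% → SkyWest
Overall: Pacifica 121/1267 = 9.6%, SkyWest 431/1831 = 23.5% → SkyWest
SkyWest wins overall and in every route group — no reversal.

Yes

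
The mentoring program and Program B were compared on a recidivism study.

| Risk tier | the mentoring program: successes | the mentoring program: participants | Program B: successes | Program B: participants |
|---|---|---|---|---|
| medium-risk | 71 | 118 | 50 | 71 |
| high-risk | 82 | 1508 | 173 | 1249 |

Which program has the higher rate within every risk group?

Program B

Medium-risk: the mentoring program 71/118 = 60.2%, Program B 50/71 = 70.4% → Program B
High-risk: the mentoring program 82/1508 = 5.4%, Program B 173/1249 = 13.9% → Program B
Program B has the higher rate in both groups.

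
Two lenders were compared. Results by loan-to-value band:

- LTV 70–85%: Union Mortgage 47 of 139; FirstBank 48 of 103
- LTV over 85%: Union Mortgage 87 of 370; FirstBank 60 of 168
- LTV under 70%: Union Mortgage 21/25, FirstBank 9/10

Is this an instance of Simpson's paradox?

No

LTV 70–85%: Union Mortgage 47/139 = 33.8%, FirstBank 48/103 = 46.6% → FirstBank
LTV over 85%: Union Mortgage 87/370 = 23.5%, FirstBank 60/168 = 35.7% → FirstBank
LTV under 70%: Union Mortgage 21/25 = 84.0%, FirstBank 9/10 = 90.0% → FirstBank
Overall: Union Mortgage 155/534 = 29.0%, FirstBank 117/281 = 41.6% → FirstBank
FirstBank wins overall and in every loan-to-value group — no reversal.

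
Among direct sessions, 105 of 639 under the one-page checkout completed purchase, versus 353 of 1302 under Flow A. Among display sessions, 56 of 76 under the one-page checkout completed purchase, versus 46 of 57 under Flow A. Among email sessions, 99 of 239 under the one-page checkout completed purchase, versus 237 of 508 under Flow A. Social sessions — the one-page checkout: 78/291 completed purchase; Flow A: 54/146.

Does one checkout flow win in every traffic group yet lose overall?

Direct: the one-page checkout 105/639 = 16.4%, Flow A 353/1302 = 27.1% → Flow A
Display: the one-page checkout 56/76 = 73.7%, Flow A 46/57 = 80.7% → Flow A
Email: the one-page checkout 99/239 = 41.4%, Flow A 237/508 = 46.7% → Flow A
Social: the one-page checkout 78/291 = 26.8%, Flow A 54/146 = 37.0% → Flow A
Overall: the one-page checkout 338/1245 = 27.1%, Flow A 690/2013 = 34.3% → Flow A
Flow A wins overall and in every traffic group — no reversal.

No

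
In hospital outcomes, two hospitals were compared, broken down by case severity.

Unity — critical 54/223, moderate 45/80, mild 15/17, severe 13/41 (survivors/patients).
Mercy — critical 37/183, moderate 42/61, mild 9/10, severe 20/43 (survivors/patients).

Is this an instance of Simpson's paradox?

Critical: Unity 54/223 = 24.2%, Mercy 37/183 = 20.2% → Unity
Moderate: Unity 45/80 = 56.2%, Mercy 42/61 = 68.9% → Mercy
Mild: Unity 15/17 = 88.2%, Mercy 9/10 = 90.0% → Mercy
Severe: Unity 13/41 = 31.7%, Mercy 20/43 = 46.5% → Mercy
Overall: Unity 127/361 = 35.2%, Mercy 108/297 = 36.4% → Mercy
Neither sweeps: Unity wins 1 of 4 groups, Mercy wins 3. Mercy wins overall but not every group — no Simpson reversal.

No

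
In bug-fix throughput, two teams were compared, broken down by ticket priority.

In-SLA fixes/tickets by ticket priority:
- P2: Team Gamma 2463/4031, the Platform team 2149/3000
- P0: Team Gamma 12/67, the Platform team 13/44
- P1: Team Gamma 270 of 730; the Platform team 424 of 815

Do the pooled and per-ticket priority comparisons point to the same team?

P2: Team Gamma 2463/4031 = 61.1%, the Platform team 2149/3000 = 71.6% → the Platform team
P0: Team Gamma 12/67 = 17.9%, the Platform team 13/44 = 29.5% → the Platform team
P1: Team Gamma 270/730 = 37.0%, the Platform team 424/815 = 52.0% → the Platform team
Overall: Team Gamma 2745/4828 = 56.9%, the Platform team 2586/3859 = 67.0% → the Platform team
The Platform team wins overall and in every ticket group — no reversal.

Yes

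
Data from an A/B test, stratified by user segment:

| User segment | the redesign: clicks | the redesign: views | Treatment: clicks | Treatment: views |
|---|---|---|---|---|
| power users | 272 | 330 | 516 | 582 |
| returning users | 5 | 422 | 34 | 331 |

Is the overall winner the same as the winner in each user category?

Yes

Power users: the redesign 272/330 = 82.4%, Treatment 516/582 = 88.7% → Treatment
Returning users: the redesign 5/422 = 1.2%, Treatment 34/331 = 10.3% → Treatment
Overall: the redesign 277/752 = 36.8%, Treatment 550/913 = 60.2% → Treatment
Treatment wins overall and in every user group — no reversal.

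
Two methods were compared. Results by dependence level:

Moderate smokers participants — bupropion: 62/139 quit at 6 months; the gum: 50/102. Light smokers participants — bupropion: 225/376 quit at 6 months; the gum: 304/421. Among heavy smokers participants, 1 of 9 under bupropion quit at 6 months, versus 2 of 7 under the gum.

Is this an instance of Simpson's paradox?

Moderate smokers: bupropion 62/139 = 44.6%, the gum 50/102 = 49.0% → the gum
Light smokers: bupropion 225/376 = 59.8%, the gum 304/421 = 72.2% → the gum
Heavy smokers: bupropion 1/9 = 11.1%, the gum 2/7 = 28.6% → the gum
Overall: bupropion 288/524 = 55.0%, the gum 356/530 = 67.2% → the gum
The gum wins overall and in every dependence group — no reversal.

No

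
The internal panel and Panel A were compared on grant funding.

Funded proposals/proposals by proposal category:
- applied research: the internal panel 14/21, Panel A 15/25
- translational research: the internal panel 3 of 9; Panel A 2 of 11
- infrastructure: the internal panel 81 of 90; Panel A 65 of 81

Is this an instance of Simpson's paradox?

Applied research: the internal panel 14/21 = 66.7%, Panel A 15/25 = 60.0% → the internal panel
Translational research: the internal panel 3/9 = 33.3%, Panel A 2/11 = 18.2% → the internal panel
Infrastructure: the internal panel 81/90 = 90.0%, Panel A 65/81 = 80.2% → the internal panel
Overall: the internal panel 98/120 = 81.7%, Panel A 82/117 = 70.1% → the internal panel
The internal panel wins overall and in every proposal group — no reversal.

No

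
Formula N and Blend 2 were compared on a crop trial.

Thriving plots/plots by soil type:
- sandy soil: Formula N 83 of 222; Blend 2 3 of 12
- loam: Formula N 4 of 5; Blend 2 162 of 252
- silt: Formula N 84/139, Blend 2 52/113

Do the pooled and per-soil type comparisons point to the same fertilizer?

Sandy soil: Formula N 83/222 = 37.4%, Blend 2 3/12 = 25.0% → Formula N
Loam: Formula N 4/5 = 80.0%, Blend 2 162/252 = 64.3% → Formula N
Silt: Formula N 84/139 = 60.4%, Blend 2 52/113 = 46.0% → Formula N
Overall: Formula N 171/366 = 46.7%, Blend 2 217/377 = 57.6% → Blend 2
Formula N wins each soil group but Blend 2 wins overall — the comparison reverses. Formula N's plots skew toward sandy soil, which has a lower base rate.

No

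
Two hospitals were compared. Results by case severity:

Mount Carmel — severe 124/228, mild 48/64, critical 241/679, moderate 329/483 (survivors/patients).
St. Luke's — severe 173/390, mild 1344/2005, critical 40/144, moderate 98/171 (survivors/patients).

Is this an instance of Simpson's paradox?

Yes

Severe: Mount Carmel 124/228 = 54.4%, St. Luke's 173/390 = 44.4% → Mount Carmel
Mild: Mount Carmel 48/64 = 75.0%, St. Luke's 1344/2005 = 67.0% → Mount Carmel
Critical: Mount Carmel 241/679 = 35.5%, St. Luke's 40/144 = 27.8% → Mount Carmel
Moderate: Mount Carmel 329/483 = 68.1%, St. Luke's 98/171 = 57.3% → Mount Carmel
Overall: Mount Carmel 742/1454 = 51.0%, St. Luke's 1655/2710 = 61.1% → St. Luke's
Mount Carmel wins each case group but St. Luke's wins overall — the comparison reverses. Mount Carmel's patients skew toward critical, which has a lower base rate.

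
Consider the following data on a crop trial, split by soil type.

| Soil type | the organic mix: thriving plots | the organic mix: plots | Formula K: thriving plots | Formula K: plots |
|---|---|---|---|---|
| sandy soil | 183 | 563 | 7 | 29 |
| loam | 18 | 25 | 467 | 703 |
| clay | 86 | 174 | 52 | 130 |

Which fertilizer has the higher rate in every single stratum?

the organic mix

Sandy soil: the organic mix 183/563 = 32.5%, Formula K 7/29 = 24.1% → the organic mix
Loam: the organic mix 18/25 = 72.0%, Formula K 467/703 = 66.4% → the organic mix
Clay: the organic mix 86/174 = 49.4%, Formula K 52/130 = 40.0% → the organic mix
The organic mix has the higher rate in all 3 groups.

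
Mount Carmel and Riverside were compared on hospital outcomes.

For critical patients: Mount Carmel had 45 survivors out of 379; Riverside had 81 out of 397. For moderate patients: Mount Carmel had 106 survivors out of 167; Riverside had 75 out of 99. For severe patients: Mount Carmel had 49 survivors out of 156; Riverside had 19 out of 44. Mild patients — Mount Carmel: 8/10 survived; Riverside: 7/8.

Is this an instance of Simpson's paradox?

No

Critical: Mount Carmel 45/379 = 11.9%, Riverside 81/397 = 20.4% → Riverside
Moderate: Mount Carmel 106/167 = 63.5%, Riverside 75/99 = 75.8% → Riverside
Severe: Mount Carmel 49/156 = 31.4%, Riverside 19/44 = 43.2% → Riverside
Mild: Mount Carmel 8/10 = 80.0%, Riverside 7/8 = 87.5% → Riverside
Overall: Mount Carmel 208/712 = 29.2%, Riverside 182/548 = 33.2% → Riverside
Riverside wins overall and in every case group — no reversal.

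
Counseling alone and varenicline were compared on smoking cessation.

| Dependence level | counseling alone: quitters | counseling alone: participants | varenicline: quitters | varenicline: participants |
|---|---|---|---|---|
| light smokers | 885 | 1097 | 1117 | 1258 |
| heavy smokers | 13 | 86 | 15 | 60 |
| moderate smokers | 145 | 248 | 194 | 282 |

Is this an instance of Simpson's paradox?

Light smokers: counseling alone 885/1097 = 80.7%, varenicline 1117/1258 = 88.8% → varenicline
Heavy smokers: counseling alone 13/86 = 15.1%, varenicline 15/60 = 25.0% → varenicline
Moderate smokers: counseling alone 145/248 = 58.5%, varenicline 194/282 = 68.8% → varenicline
Overall: counseling alone 1043/1431 = 72.9%, varenicline 1326/1600 = 82.9% → varenicline
Varenicline wins overall and in every dependence group — no reversal.

No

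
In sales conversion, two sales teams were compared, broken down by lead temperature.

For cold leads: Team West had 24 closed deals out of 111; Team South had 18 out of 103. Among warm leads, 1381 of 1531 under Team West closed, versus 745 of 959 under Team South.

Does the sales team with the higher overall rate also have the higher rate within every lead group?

Cold: Team West 24/111 = 21.6%, Team South 18/103 = 17.5% → Team West
Warm: Team West 1381/1531 = 90.2%, Team South 745/959 = 77.7% → Team West
Overall: Team West 1405/1642 = 85.6%, Team South 763/1062 = 71.8% → Team West
Team West wins overall and in every lead group — no reversal.

Yes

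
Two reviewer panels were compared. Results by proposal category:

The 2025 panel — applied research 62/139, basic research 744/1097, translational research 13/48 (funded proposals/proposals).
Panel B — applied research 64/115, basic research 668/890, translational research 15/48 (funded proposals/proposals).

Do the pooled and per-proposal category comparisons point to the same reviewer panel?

Applied research: the 2025 panel 62/139 = 44.6%, Panel B 64/115 = 55.7% → Panel B
Basic research: the 2025 panel 744/1097 = 67.8%, Panel B 668/890 = 75.1% → Panel B
Translational research: the 2025 panel 13/48 = 27.1%, Panel B 15/48 = 31.2% → Panel B
Overall: the 2025 panel 819/1284 = 63.8%, Panel B 747/1053 = 70.9% → Panel B
Panel B wins overall and in every proposal group — no reversal.

Yes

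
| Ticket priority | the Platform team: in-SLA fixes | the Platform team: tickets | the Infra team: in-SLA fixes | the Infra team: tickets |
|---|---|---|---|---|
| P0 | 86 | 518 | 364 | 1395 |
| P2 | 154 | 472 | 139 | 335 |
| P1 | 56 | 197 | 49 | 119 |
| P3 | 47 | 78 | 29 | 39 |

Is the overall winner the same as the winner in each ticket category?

P0: the Platform team 86/518 = 16.6%, the Infra team 364/1395 = 26.1% → the Infra team
P2: the Platform team 154/472 = 32.6%, the Infra team 139/335 = 41.5% → the Infra team
P1: the Platform team 56/197 = 28.4%, the Infra team 49/119 = 41.2% → the Infra team
P3: the Platform team 47/78 = 60.3%, the Infra team 29/39 = 74.4% → the Infra team
Overall: the Platform team 343/1265 = 27.1%, the Infra team 581/1888 = 30.8% → the Infra team
The Infra team wins overall and in every ticket group — no reversal.

Yes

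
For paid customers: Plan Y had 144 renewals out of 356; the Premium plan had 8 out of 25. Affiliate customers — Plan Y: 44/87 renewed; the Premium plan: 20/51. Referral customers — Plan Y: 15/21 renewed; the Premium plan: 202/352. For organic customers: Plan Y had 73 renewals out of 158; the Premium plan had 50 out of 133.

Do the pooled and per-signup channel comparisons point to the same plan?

No

Paid: Plan Y 144/356 = 40.4%, the Premium plan 8/25 = 32.0% → Plan Y
Affiliate: Plan Y 44/87 = 50.6%, the Premium plan 20/51 = 39.2% → Plan Y
Referral: Plan Y 15/21 = 71.4%, the Premium plan 202/352 = 57.4% → Plan Y
Organic: Plan Y 73/158 = 46.2%, the Premium plan 50/133 = 37.6% → Plan Y
Overall: Plan Y 276/622 = 44.4%, the Premium plan 280/561 = 49.9% → the Premium plan
Plan Y wins each signup group but the Premium plan wins overall — the comparison reverses. Plan Y's customers skew toward paid, which has a lower base rate.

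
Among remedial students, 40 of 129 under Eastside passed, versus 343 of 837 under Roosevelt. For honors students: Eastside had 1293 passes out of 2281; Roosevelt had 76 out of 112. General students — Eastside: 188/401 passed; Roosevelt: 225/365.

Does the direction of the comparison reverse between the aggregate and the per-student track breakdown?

Yes

Remedial: Eastside 40/129 = 31.0%, Roosevelt 343/837 = 41.0% → Roosevelt
Honors: Eastside 1293/2281 = 56.7%, Roosevelt 76/112 = 67.9% → Roosevelt
General: Eastside 188/401 = 46.9%, Roosevelt 225/365 = 61.6% → Roosevelt
Overall: Eastside 1521/2811 = 54.1%, Roosevelt 644/1314 = 49.0% → Eastside
Roosevelt wins each student group but Eastside wins overall — the comparison reverses. Roosevelt's students skew toward remedial, which has a lower base rate.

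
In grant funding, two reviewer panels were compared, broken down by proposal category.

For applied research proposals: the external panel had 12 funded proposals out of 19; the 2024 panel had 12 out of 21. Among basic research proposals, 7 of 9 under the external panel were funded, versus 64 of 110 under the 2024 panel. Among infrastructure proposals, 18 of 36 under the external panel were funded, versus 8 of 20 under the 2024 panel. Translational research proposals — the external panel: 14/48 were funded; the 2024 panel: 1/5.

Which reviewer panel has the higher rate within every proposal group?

the external panel

Applied research: the external panel 12/19 = 63.2%, the 2024 panel 12/21 = 57.1% → the external panel
Basic research: the external panel 7/9 = 77.8%, the 2024 panel 64/110 = 58.2% → the external panel
Infrastructure: the external panel 18/36 = 50.0%, the 2024 panel 8/20 = 40.0% → the external panel
Translational research: the external panel 14/48 = 29.2%, the 2024 panel 1/5 = 20.0% → the external panel
The external panel has the higher rate in all 4 groups.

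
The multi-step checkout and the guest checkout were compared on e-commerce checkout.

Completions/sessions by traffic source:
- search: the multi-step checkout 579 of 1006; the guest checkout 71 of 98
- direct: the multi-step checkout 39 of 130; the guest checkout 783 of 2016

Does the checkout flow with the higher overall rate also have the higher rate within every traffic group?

No

Search: the multi-step checkout 579/1006 = 57.6%, the guest checkout 71/98 = 72.4% → the guest checkout
Direct: the multi-step checkout 39/130 = 30.0%, the guest checkout 783/2016 = 38.8% → the guest checkout
Overall: the multi-step checkout 618/1136 = 54.4%, the guest checkout 854/2114 = 40.4% → the multi-step checkout
The guest checkout wins each traffic group but the multi-step checkout wins overall — the comparison reverses. The guest checkout's sessions skew toward direct, which has a lower base rate.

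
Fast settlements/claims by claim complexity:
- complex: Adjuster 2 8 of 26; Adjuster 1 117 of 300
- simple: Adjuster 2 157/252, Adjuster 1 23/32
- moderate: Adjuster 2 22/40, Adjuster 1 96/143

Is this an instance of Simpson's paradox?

Yes

Complex: Adjuster 2 8/26 = 30.8%, Adjuster 1 117/300 = 39.0% → Adjuster 1
Simple: Adjuster 2 157/252 = 62.3%, Adjuster 1 23/32 = 71.9% → Adjuster 1
Moderate: Adjuster 2 22/40 = 55.0%, Adjuster 1 96/143 = 67.1% → Adjuster 1
Overall: Adjuster 2 187/318 = 58.8%, Adjuster 1 236/475 = 49.7% → Adjuster 2
Adjuster 1 wins each claim group but Adjuster 2 wins overall — the comparison reverses. Adjuster 1's claims skew toward complex, which has a lower base rate.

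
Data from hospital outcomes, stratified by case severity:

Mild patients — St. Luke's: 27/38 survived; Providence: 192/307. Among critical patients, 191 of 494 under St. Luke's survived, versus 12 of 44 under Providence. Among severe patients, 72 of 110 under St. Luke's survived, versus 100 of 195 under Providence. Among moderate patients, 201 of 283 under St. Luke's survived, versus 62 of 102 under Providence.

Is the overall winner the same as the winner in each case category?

No

Mild: St. Luke's 27/38 = 71.1%, Providence 192/307 = 62.5% → St. Luke's
Critical: St. Luke's 191/494 = 38.7%, Providence 12/44 = 27.3% → St. Luke's
Severe: St. Luke's 72/110 = 65.5%, Providence 100/195 = 51.3% → St. Luke's
Moderate: St. Luke's 201/283 = 71.0%, Providence 62/102 = 60.8% → St. Luke's
Overall: St. Luke's 491/925 = 53.1%, Providence 366/648 = 56.5% → Providence
St. Luke's wins each case group but Providence wins overall — the comparison reverses. St. Luke's's patients skew toward critical, which has a lower base rate.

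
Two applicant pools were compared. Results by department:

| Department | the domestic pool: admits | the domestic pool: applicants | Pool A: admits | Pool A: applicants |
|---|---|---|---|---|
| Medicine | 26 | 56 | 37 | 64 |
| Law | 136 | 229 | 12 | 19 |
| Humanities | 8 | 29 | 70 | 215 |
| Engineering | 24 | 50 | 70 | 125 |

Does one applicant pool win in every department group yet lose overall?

Medicine: the domestic pool 26/56 = 46.4%, Pool A 37/64 = 57.8% → Pool A
Law: the domestic pool 136/229 = 59.4%, Pool A 12/19 = 63.2% → Pool A
Humanities: the domestic pool 8/29 = 27.6%, Pool A 70/215 = 32.6% → Pool A
Engineering: the domestic pool 24/50 = 48.0%, Pool A 70/125 = 56.0% → Pool A
Overall: the domestic pool 194/364 = 53.3%, Pool A 189/423 = 44.7% → the domestic pool
Pool A wins each department group but the domestic pool wins overall — the comparison reverses. Pool A's applicants skew toward Humanities, which has a lower base rate.

Yes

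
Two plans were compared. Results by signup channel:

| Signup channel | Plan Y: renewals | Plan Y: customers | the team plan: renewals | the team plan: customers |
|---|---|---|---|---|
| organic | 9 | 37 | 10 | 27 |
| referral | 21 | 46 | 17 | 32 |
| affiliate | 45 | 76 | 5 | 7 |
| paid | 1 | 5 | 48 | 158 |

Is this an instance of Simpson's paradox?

Yes

Organic: Plan Y 9/37 = 24.3%, the team plan 10/27 = 37.0% → the team plan
Referral: Plan Y 21/46 = 45.7%, the team plan 17/32 = 53.1% → the team plan
Affiliate: Plan Y 45/76 = 59.2%, the team plan 5/7 = 71.4% → the team plan
Paid: Plan Y 1/5 = 20.0%, the team plan 48/158 = 30.4% → the team plan
Overall: Plan Y 76/164 = 46.3%, the team plan 80/224 = 35.7% → Plan Y
The team plan wins each signup group but Plan Y wins overall — the comparison reverses. The team plan's customers skew toward paid, which has a lower base rate.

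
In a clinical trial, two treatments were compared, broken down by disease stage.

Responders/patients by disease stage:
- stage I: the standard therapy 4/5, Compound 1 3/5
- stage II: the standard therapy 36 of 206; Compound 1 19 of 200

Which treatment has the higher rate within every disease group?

Stage I: the standard therapy 4/5 = 80.0%, Compound 1 3/5 = 60.0% → the standard therapy
Stage II: the standard therapy 36/206 = 17.5%, Compound 1 19/200 = 9.5% → the standard therapy
The standard therapy has the higher rate in both groups.

the standard therapy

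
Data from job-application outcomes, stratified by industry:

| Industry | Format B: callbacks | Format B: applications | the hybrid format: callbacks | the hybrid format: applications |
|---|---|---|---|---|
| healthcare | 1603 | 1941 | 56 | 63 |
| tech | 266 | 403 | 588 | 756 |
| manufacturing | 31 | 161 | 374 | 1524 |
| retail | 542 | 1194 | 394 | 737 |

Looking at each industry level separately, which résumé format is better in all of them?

Healthcare: Format B 1603/1941 = 82.6%, the hybrid format 56/63 = 88.9% → the hybrid format
Tech: Format B 266/403 = 66.0%, the hybrid format 588/756 = 77.8% → the hybrid format
Manufacturing: Format B 31/161 = 19.3%, the hybrid format 374/1524 = 24.5% → the hybrid format
Retail: Format B 542/1194 = 45.4%, the hybrid format 394/737 = 53.5% → the hybrid format
The hybrid format has the higher rate in all 4 groups.

the hybrid format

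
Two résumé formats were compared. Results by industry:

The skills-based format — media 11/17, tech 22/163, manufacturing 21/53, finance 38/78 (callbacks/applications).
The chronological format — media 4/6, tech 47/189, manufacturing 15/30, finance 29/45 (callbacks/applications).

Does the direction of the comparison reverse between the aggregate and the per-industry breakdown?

Media: the skills-based format 11/17 = 64.7%, the chronological format 4/6 = 66.7% → the chronological format
Tech: the skills-based format 22/163 = 13.5%, the chronological format 47/189 = 24.9% → the chronological format
Manufacturing: the skills-based format 21/53 = 39.6%, the chronological format 15/30 = 50.0% → the chronological format
Finance: the skills-based format 38/78 = 48.7%, the chronological format 29/45 = 64.4% → the chronological format
Overall: the skills-based format 92/311 = 29.6%, the chronological format 95/270 = 35.2% → the chronological format
The chronological format wins overall and in every industry group — no reversal.

No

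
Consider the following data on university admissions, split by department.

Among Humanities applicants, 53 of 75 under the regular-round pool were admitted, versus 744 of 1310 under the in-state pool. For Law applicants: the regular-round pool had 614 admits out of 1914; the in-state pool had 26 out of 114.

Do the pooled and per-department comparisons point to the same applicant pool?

No

Humanities: the regular-round pool 53/75 = 70.7%, the in-state pool 744/1310 = 56.8% → the regular-round pool
Law: the regular-round pool 614/1914 = 32.1%, the in-state pool 26/114 = 22.8% → the regular-round pool
Overall: the regular-round pool 667/1989 = 33.5%, the in-state pool 770/1424 = 54.1% → the in-state pool
The regular-round pool wins each department group but the in-state pool wins overall — the comparison reverses. The regular-round pool's applicants skew toward Law, which has a lower base rate.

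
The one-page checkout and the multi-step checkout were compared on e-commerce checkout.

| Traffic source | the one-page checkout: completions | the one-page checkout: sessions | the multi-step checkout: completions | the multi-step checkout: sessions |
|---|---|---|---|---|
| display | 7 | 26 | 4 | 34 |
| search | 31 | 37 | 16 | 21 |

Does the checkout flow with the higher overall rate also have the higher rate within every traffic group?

Yes

Display: the one-page checkout 7/26 = 26.9%, the multi-step checkout 4/34 = 11.8% → the one-page checkout
Search: the one-page checkout 31/37 = 83.8%, the multi-step checkout 16/21 = 76.2% → the one-page checkout
Overall: the one-page checkout 38/63 = 60.3%, the multi-step checkout 20/55 = 36.4% → the one-page checkout
The one-page checkout wins overall and in every traffic group — no reversal.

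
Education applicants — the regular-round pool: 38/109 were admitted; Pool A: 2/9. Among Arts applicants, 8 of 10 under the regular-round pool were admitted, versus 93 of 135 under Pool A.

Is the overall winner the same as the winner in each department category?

No

Education: the regular-round pool 38/109 = 34.9%, Pool A 2/9 = 22.2% → the regular-round pool
Arts: the regular-round pool 8/10 = 80.0%, Pool A 93/135 = 68.9% → the regular-round pool
Overall: the regular-round pool 46/119 = 38.7%, Pool A 95/144 = 66.0% → Pool A
The regular-round pool wins each department group but Pool A wins overall — the comparison reverses. The regular-round pool's applicants skew toward Education, which has a lower base rate.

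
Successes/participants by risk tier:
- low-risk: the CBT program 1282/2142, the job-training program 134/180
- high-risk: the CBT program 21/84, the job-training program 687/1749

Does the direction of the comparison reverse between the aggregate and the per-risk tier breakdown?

Low-risk: the CBT program 1282/2142 = 59.9%, the job-training program 134/180 = 74.4% → the job-training program
High-risk: the CBT program 21/84 = 25.0%, the job-training program 687/1749 = 39.3% → the job-training program
Overall: the CBT program 1303/2226 = 58.5%, the job-training program 821/1929 = 42.6% → the CBT program
The job-training program wins each risk group but the CBT program wins overall — the comparison reverses. The job-training program's participants skew toward high-risk, which has a lower base rate.

Yes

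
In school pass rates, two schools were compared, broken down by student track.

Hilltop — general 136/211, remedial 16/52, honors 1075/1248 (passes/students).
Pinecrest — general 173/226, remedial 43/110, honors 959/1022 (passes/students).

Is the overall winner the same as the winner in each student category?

Yes

General: Hilltop 136/211 = 64.5%, Pinecrest 173/226 = 76.5% → Pinecrest
Remedial: Hilltop 16/52 = 30.8%, Pinecrest 43/110 = 39.1% → Pinecrest
Honors: Hilltop 1075/1248 = 86.1%, Pinecrest 959/1022 = 93.8% → Pinecrest
Overall: Hilltop 1227/1511 = 81.2%, Pinecrest 1175/1358 = 86.5% → Pinecrest
Pinecrest wins overall and in every student group — no reversal.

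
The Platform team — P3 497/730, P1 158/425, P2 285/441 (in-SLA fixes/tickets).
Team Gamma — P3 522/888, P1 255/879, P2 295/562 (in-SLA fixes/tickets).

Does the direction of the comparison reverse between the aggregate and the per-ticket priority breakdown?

P3: the Platform team 497/730 = 68.1%, Team Gamma 522/888 = 58.8% → the Platform team
P1: the Platform team 158/425 = 37.2%, Team Gamma 255/879 = 29.0% → the Platform team
P2: the Platform team 285/441 = 64.6%, Team Gamma 295/562 = 52.5% → the Platform team
Overall: the Platform team 940/1596 = 58.9%, Team Gamma 1072/2329 = 46.0% → the Platform team
The Platform team wins overall and in every ticket group — no reversal.

No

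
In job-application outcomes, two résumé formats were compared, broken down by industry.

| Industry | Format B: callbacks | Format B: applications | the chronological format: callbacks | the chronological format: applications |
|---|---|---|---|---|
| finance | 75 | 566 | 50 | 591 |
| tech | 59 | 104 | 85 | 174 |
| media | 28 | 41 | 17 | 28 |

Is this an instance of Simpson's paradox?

No

Finance: Format B 75/566 = 13.3%, the chronological format 50/591 = 8.5% → Format B
Tech: Format B 59/104 = 56.7%, the chronological format 85/174 = 48.9% → Format B
Media: Format B 28/41 = 68.3%, the chronological format 17/28 = 60.7% → Format B
Overall: Format B 162/711 = 22.8%, the chronological format 152/793 = 19.2% → Format B
Format B wins overall and in every industry group — no reversal.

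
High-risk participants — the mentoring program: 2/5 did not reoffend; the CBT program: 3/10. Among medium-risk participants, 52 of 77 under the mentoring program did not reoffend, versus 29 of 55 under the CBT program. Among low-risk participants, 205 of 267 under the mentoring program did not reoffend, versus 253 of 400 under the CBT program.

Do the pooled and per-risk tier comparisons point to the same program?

Yes

High-risk: the mentoring program 2/5 = 40.0%, the CBT program 3/10 = 30.0% → the mentoring program
Medium-risk: the mentoring program 52/77 = 67.5%, the CBT program 29/55 = 52.7% → the mentoring program
Low-risk: the mentoring program 205/267 = 76.8%, the CBT program 253/400 = 63.2% → the mentoring program
Overall: the mentoring program 259/349 = 74.2%, the CBT program 285/465 = 61.3% → the mentoring program
The mentoring program wins overall and in every risk group — no reversal.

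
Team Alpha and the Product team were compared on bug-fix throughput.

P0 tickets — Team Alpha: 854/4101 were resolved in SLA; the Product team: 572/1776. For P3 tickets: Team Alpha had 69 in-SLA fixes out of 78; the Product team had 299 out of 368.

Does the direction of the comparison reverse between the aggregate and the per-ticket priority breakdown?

P0: Team Alpha 854/4101 = 20.8%, the Product team 572/1776 = 32.2% → the Product team
P3: Team Alpha 69/78 = 88.5%, the Product team 299/368 = 81.2% → Team Alpha
Overall: Team Alpha 923/4179 = 22.1%, the Product team 871/2144 = 40.6% → the Product team
Neither sweeps: Team Alpha wins 1 of 2 groups, the Product team wins 1. The Product team wins overall but not every group — no Simpson reversal.

No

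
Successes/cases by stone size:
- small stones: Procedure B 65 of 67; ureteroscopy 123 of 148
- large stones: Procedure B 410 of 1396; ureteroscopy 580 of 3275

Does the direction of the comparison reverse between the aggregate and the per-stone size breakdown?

No

Small stones: Procedure B 65/67 = 97.0%, ureteroscopy 123/148 = 83.1% → Procedure B
Large stones: Procedure B 410/1396 = 29.4%, ureteroscopy 580/3275 = 17.7% → Procedure B
Overall: Procedure B 475/1463 = 32.5%, ureteroscopy 703/3423 = 20.5% → Procedure B
Procedure B wins overall and in every stone group — no reversal.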